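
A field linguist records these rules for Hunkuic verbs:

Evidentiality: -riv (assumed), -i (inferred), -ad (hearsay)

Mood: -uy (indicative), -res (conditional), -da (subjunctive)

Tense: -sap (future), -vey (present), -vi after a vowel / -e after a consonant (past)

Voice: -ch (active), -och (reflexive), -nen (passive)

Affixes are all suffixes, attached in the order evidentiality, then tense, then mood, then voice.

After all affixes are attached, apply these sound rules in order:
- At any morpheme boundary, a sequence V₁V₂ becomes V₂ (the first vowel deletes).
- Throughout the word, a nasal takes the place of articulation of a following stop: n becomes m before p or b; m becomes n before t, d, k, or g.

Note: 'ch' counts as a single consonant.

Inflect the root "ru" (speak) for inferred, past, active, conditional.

Attach evidentiality inferred -i → rui.
Attach tense past -vi (after vowel 'i') → ruivi.
Attach mood conditional -res → ruivires.
Attach voice active -ch → ruiviresch.
Apply vowel deletion: ruiviresch → riviresch.
Nasal assimilation: no change.

riviresch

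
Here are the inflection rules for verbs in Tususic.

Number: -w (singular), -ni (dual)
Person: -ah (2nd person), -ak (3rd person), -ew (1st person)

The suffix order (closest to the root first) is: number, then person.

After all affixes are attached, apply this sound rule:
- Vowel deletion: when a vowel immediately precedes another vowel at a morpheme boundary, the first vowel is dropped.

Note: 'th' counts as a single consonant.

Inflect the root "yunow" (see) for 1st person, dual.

yunownew

Attach number dual -ni → yunowni.
Attach person 1st person -ew → yunowniew.
Apply vowel deletion: yunowniew → yunownew.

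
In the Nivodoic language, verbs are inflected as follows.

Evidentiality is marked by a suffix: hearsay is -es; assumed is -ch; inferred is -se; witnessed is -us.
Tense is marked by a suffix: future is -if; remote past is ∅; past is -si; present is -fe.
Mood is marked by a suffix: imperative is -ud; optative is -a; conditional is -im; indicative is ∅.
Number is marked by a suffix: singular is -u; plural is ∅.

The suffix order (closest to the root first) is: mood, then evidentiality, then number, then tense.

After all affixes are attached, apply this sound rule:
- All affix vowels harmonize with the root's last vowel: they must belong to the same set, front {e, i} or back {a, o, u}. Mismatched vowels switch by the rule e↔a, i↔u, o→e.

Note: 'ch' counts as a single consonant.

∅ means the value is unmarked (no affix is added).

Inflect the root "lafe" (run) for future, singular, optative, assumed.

lafeechiif

Attach mood optative -a → lafea.
Attach evidentiality assumed -ch → lafeach.
Attach number singular -u → lafeachu.
Attach tense future -if → lafeachuif.
Apply vowel harmony: lafeachuif → lafeechiif.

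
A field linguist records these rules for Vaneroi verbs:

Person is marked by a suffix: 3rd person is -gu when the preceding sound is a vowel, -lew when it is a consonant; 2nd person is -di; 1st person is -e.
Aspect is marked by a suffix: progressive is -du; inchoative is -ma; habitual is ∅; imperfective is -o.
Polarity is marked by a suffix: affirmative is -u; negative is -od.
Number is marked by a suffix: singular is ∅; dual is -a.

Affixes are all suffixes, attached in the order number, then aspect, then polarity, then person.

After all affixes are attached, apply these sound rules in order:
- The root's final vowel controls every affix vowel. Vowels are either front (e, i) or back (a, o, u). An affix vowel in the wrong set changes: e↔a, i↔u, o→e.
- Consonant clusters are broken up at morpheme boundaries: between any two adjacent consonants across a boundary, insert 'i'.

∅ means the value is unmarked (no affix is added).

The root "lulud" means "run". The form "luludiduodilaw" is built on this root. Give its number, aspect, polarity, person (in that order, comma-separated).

Segment: lulud-du-od-lew.
number: ∅ → singular.
aspect: -du → progressive.
polarity: -od → negative.
person: -gu/lew → 3rd person.

singular, progressive, negative, 3rd person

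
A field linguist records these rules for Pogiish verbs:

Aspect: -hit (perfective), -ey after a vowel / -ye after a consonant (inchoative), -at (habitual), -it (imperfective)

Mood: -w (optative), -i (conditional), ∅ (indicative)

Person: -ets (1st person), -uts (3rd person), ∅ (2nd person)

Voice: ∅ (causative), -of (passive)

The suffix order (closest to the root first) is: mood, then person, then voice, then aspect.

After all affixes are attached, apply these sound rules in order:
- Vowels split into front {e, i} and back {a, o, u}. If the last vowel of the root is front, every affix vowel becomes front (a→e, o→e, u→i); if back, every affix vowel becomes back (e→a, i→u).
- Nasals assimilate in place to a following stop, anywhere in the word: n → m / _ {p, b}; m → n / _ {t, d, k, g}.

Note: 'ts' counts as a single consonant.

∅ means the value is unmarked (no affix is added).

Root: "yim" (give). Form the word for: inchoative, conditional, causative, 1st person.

Attach mood conditional -i → yimi.
Attach person 1st person -ets → yimiets.
voice = causative: zero marking, form stays yimiets.
Attach aspect inchoative -ye (after consonant 'ts') → yimietsye.
Vowel harmony: no change.
Nasal assimilation: no change.

yimietsye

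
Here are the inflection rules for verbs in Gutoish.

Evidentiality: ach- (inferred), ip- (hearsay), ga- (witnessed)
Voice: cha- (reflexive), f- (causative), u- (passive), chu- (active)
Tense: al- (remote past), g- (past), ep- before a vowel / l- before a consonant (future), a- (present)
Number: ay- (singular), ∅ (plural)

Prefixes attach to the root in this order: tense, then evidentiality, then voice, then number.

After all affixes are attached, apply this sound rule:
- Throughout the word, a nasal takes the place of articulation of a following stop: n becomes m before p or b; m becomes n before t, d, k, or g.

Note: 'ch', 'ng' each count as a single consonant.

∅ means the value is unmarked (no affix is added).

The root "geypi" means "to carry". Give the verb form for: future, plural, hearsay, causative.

Attach tense future l- (before consonant 'g') → lgeypi.
Attach evidentiality hearsay ip- → iplgeypi.
Attach voice causative f- → fiplgeypi.
number = plural: zero marking, form stays fiplgeypi.
Nasal assimilation: no change.

fiplgeypi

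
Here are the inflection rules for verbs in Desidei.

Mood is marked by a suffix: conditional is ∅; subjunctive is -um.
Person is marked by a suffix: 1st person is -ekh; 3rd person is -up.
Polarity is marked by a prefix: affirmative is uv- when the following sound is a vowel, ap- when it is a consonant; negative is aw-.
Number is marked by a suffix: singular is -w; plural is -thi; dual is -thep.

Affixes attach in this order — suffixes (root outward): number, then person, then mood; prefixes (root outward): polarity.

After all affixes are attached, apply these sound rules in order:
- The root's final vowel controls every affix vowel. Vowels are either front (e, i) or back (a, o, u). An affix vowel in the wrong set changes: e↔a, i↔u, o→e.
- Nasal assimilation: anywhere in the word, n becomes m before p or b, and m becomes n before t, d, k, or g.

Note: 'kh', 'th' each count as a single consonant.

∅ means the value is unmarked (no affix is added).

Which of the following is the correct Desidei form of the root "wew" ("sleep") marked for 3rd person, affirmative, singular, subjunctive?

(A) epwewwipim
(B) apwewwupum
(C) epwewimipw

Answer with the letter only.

A

Attach polarity affirmative ap- (before consonant 'w') → apwew.
Attach number singular -w → apweww.
Attach person 3rd person -up → apwewwup.
Attach mood subjunctive -um → apwewwupum.
Apply vowel harmony: apwewwupum → epwewwipim.
Nasal assimilation: no change.
So the correct form is epwewwipim, option (A).
(B) apwewwupum is wrong: it fails to apply the sound rule(s).
(C) epwewimipw is wrong: it has the affixes in the wrong order.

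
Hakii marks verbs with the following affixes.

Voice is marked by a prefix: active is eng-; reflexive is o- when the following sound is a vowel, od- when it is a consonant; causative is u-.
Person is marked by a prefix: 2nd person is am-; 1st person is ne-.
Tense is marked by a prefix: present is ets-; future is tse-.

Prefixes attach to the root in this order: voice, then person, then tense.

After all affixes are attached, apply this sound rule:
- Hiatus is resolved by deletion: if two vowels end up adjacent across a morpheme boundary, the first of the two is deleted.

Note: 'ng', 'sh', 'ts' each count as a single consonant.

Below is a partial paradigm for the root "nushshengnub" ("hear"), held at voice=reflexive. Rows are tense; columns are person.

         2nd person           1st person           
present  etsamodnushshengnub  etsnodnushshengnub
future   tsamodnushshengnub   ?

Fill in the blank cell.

tsenodnushshengnub

Attach voice reflexive od- (before consonant 'n') → odnushshengnub.
Attach person 1st person ne- → neodnushshengnub.
Attach tense future tse- → tseneodnushshengnub.
Apply vowel deletion: tseneodnushshengnub → tsenodnushshengnub.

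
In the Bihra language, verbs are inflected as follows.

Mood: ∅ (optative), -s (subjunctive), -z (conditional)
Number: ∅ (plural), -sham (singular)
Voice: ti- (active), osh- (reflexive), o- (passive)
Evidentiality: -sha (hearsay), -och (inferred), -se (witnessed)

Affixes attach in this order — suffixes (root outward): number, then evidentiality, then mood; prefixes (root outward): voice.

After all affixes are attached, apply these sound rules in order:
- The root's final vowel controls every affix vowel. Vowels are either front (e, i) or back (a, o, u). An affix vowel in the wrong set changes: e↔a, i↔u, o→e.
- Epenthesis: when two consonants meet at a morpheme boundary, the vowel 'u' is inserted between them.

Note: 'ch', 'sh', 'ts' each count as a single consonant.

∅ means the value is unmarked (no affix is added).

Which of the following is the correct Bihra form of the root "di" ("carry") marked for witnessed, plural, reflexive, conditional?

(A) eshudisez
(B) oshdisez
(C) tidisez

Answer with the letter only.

A

number = plural: zero marking, form stays di.
Attach voice reflexive osh- → oshdi.
Attach evidentiality witnessed -se → oshdise.
Attach mood conditional -z → oshdisez.
Apply vowel harmony: oshdisez → eshdisez.
Apply epenthesis: eshdisez → eshudisez.
So the correct form is eshudisez, option (A).
(C) tidisez is wrong: it uses active instead of reflexive for voice.
(B) oshdisez is wrong: it fails to apply the sound rule(s).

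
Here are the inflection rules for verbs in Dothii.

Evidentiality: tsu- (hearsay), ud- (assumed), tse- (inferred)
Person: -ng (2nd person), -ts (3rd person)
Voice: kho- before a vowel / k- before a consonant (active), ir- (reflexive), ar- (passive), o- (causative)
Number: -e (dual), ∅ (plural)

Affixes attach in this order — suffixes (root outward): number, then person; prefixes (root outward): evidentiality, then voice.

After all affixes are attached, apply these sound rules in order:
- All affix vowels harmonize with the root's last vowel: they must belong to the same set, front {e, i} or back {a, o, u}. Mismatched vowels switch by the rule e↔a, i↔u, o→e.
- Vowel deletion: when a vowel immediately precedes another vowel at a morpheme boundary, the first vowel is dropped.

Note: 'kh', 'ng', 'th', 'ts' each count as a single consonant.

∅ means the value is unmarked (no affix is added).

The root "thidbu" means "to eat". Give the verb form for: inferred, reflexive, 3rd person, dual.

Attach number dual -e → thidbue.
Attach evidentiality inferred tse- → tsethidbue.
Attach person 3rd person -ts → tsethidbuets.
Attach voice reflexive ir- → irtsethidbuets.
Apply vowel harmony: irtsethidbuets → urtsathidbuats.
Apply vowel deletion: urtsathidbuats → urtsathidbats.

urtsathidbats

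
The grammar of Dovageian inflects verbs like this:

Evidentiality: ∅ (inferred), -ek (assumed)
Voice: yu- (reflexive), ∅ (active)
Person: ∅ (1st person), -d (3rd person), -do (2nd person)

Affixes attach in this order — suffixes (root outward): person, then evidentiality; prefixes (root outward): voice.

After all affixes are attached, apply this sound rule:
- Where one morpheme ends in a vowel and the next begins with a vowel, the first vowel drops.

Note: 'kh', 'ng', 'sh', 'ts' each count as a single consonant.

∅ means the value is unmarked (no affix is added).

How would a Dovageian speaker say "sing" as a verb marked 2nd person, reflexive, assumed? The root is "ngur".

Attach voice reflexive yu- → yungur.
Attach person 2nd person -do → yungurdo.
Attach evidentiality assumed -ek → yungurdoek.
Apply vowel deletion: yungurdoek → yungurdek.

yungurdek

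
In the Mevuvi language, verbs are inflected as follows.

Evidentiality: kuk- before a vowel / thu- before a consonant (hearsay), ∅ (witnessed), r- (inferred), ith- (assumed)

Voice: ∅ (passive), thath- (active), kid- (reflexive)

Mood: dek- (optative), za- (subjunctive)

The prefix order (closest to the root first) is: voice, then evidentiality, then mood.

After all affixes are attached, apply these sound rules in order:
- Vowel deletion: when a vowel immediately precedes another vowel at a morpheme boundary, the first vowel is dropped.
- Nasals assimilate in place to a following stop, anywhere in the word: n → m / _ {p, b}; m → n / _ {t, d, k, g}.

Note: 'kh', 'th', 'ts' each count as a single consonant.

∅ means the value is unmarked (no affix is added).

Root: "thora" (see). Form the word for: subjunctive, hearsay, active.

zathuthaththora

Attach voice active thath- → thaththora.
Attach evidentiality hearsay thu- (before consonant 'th') → thuthaththora.
Attach mood subjunctive za- → zathuthaththora.
Vowel deletion: no change.
Nasal assimilation: no change.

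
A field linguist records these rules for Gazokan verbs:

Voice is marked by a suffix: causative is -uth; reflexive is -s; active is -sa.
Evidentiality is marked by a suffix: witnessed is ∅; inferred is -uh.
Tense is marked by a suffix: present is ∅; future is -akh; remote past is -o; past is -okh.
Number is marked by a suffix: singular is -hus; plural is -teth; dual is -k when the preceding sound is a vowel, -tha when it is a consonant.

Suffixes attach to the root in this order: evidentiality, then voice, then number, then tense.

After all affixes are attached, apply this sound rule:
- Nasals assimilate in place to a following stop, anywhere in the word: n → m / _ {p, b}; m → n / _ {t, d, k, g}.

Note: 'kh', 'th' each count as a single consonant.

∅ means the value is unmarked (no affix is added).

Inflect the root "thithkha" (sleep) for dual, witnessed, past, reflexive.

thithkhasthaokh

evidentiality = witnessed: zero marking, form stays thithkha.
Attach voice reflexive -s → thithkhas.
Attach number dual -tha (after consonant 's') → thithkhastha.
Attach tense past -okh → thithkhasthaokh.
Nasal assimilation: no change.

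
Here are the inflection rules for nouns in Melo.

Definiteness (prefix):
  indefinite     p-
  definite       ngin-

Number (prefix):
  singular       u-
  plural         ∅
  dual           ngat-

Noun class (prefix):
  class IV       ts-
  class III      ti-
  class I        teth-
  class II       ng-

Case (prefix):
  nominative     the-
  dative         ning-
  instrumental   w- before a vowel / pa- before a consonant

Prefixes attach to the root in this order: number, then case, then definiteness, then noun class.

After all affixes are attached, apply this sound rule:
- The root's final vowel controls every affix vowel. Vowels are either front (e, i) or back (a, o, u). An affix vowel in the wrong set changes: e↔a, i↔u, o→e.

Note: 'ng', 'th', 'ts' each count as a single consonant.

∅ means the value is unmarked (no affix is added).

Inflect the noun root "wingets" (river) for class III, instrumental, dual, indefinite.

tippengetwingets

Attach number dual ngat- → ngatwingets.
Attach case instrumental pa- (before consonant 'ng') → pangatwingets.
Attach definiteness indefinite p- → ppangatwingets.
Attach noun class class III ti- → tippangatwingets.
Apply vowel harmony: tippangatwingets → tippengetwingets.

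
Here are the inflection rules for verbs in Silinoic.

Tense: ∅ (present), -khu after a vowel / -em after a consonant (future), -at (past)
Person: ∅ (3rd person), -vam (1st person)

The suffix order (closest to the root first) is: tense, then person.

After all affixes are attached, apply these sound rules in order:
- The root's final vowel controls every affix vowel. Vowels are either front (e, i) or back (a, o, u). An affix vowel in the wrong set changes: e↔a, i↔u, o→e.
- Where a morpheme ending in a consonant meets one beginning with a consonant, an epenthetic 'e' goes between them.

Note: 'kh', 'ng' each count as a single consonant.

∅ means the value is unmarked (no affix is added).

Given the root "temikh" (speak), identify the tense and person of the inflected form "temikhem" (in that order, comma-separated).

Segment: temikh-em.
tense: -khu/em → future.
person: ∅ → 3rd person.

future, 3rd person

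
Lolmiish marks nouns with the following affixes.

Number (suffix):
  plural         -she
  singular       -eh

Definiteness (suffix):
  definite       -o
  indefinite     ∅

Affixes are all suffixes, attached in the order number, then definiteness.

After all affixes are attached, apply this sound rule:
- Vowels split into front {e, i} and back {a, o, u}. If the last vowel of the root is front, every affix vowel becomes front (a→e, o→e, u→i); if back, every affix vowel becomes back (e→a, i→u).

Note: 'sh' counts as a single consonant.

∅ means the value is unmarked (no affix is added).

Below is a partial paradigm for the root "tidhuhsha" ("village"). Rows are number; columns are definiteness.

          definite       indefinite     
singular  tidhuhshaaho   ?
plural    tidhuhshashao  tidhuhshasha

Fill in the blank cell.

tidhuhshaah

Attach number singular -eh → tidhuhshaeh.
definiteness = indefinite: zero marking, form stays tidhuhshaeh.
Apply vowel harmony: tidhuhshaeh → tidhuhshaah.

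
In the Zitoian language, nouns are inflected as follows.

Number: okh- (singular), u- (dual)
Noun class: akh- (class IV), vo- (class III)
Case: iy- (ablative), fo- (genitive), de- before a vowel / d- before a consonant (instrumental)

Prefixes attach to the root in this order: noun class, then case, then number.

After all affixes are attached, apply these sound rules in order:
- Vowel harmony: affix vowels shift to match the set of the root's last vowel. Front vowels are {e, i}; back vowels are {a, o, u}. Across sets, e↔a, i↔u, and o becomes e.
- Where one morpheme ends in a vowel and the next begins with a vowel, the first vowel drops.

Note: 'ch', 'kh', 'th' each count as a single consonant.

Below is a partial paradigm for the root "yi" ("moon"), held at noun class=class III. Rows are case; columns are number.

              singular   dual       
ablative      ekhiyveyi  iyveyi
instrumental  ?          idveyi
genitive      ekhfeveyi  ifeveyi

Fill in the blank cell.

ekhdveyi

Attach noun class class III vo- → voyi.
Attach case instrumental d- (before consonant 'v') → dvoyi.
Attach number singular okh- → okhdvoyi.
Apply vowel harmony: okhdvoyi → ekhdveyi.
Vowel deletion: no change.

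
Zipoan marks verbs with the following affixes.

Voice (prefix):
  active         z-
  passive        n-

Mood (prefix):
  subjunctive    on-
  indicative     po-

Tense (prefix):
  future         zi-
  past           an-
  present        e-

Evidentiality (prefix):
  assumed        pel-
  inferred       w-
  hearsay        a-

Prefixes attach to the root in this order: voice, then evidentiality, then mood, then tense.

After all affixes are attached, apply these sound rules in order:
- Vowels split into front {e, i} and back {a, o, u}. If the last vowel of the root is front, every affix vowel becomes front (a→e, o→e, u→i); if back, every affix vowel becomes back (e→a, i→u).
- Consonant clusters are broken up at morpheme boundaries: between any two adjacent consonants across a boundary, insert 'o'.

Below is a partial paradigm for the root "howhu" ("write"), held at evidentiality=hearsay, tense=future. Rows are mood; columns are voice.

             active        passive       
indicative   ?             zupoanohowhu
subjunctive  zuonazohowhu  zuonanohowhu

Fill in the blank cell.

Attach voice active z- → zhowhu.
Attach evidentiality hearsay a- → azhowhu.
Attach mood indicative po- → poazhowhu.
Attach tense future zi- → zipoazhowhu.
Apply vowel harmony: zipoazhowhu → zupoazhowhu.
Apply epenthesis: zupoazhowhu → zupoazohowhu.

zupoazohowhu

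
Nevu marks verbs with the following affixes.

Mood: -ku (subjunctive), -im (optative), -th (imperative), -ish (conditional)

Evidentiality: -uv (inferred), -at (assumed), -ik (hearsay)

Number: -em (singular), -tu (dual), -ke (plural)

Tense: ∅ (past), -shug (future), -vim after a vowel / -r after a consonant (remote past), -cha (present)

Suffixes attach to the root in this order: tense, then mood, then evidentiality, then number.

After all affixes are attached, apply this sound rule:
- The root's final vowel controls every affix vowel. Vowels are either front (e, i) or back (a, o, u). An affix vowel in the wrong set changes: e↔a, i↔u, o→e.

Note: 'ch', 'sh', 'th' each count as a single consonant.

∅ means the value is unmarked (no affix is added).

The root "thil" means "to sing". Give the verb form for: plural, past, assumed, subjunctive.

tense = past: zero marking, form stays thil.
Attach mood subjunctive -ku → thilku.
Attach evidentiality assumed -at → thilkuat.
Attach number plural -ke → thilkuatke.
Apply vowel harmony: thilkuatke → thilkietke.

thilkietke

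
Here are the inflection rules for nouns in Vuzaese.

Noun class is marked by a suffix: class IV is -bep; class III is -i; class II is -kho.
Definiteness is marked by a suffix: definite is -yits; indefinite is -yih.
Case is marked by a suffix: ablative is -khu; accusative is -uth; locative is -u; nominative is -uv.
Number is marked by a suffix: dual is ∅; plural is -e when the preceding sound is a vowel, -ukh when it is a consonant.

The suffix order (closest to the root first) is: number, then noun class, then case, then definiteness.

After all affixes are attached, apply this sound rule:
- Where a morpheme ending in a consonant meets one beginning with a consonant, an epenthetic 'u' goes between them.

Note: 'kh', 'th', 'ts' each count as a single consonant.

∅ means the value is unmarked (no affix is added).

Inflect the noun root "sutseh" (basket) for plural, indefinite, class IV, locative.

sutsehukhubepuyih

Attach number plural -ukh (after consonant 'h') → sutsehukh.
Attach noun class class IV -bep → sutsehukhbep.
Attach case locative -u → sutsehukhbepu.
Attach definiteness indefinite -yih → sutsehukhbepuyih.
Apply epenthesis: sutsehukhbepuyih → sutsehukhubepuyih.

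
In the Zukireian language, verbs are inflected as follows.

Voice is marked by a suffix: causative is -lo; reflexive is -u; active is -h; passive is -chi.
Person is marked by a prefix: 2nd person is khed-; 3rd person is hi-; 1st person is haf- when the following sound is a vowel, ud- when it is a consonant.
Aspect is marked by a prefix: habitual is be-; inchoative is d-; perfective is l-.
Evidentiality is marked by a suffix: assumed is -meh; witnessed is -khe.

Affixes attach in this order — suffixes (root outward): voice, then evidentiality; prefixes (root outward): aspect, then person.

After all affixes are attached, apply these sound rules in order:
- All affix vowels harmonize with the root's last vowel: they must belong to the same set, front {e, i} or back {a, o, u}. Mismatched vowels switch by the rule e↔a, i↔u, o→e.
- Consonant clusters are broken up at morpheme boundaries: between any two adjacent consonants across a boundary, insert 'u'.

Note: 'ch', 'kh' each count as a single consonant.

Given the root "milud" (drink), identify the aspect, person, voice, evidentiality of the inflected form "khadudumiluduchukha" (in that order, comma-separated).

inchoative, 2nd person, passive, witnessed

Segment: khed-d-milud-chi-khe.
aspect: d- → inchoative.
person: khed- → 2nd person.
voice: -chi → passive.
evidentiality: -khe → witnessed.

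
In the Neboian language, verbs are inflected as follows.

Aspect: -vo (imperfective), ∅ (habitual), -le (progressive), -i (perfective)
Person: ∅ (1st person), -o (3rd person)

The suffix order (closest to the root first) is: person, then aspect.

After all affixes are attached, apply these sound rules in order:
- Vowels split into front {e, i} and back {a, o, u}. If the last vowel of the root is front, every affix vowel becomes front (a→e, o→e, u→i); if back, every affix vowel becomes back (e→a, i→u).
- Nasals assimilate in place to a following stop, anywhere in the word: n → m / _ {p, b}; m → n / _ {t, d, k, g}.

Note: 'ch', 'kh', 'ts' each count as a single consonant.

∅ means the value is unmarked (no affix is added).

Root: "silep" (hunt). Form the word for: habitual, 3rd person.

silepe

Attach person 3rd person -o → silepo.
aspect = habitual: zero marking, form stays silepo.
Apply vowel harmony: silepo → silepe.
Nasal assimilation: no change.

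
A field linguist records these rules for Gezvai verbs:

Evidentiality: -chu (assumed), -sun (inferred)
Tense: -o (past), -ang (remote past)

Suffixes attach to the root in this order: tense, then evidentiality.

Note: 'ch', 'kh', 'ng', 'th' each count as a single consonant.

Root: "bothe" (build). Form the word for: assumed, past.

Attach tense past -o → botheo.
Attach evidentiality assumed -chu → botheochu.

botheochu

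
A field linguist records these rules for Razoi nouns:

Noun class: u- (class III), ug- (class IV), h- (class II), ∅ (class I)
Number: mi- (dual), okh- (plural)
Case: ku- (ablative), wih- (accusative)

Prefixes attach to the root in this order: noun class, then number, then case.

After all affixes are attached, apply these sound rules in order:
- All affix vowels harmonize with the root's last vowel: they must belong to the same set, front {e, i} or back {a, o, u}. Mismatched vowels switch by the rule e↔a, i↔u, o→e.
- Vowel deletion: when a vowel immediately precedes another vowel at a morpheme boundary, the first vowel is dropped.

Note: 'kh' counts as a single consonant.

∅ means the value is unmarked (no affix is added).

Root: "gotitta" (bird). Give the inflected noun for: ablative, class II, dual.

kumuhgotitta

Attach noun class class II h- → hgotitta.
Attach number dual mi- → mihgotitta.
Attach case ablative ku- → kumihgotitta.
Apply vowel harmony: kumihgotitta → kumuhgotitta.
Vowel deletion: no change.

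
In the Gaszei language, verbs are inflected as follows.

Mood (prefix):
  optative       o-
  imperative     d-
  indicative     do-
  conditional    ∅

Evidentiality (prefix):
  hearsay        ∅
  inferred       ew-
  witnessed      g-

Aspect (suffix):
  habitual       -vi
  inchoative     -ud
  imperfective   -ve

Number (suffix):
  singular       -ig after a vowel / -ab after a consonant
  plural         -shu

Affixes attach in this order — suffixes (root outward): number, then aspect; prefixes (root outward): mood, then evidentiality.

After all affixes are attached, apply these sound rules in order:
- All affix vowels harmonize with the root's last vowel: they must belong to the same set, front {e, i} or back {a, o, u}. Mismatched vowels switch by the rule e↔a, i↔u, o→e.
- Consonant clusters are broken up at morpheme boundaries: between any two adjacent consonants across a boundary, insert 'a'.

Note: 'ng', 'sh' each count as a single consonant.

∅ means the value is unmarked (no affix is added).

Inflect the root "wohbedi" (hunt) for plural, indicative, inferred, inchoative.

ewadewohbedishiid

Attach mood indicative do- → dowohbedi.
Attach number plural -shu → dowohbedishu.
Attach evidentiality inferred ew- → ewdowohbedishu.
Attach aspect inchoative -ud → ewdowohbedishuud.
Apply vowel harmony: ewdowohbedishuud → ewdewohbedishiid.
Apply epenthesis: ewdewohbedishiid → ewadewohbedishiid.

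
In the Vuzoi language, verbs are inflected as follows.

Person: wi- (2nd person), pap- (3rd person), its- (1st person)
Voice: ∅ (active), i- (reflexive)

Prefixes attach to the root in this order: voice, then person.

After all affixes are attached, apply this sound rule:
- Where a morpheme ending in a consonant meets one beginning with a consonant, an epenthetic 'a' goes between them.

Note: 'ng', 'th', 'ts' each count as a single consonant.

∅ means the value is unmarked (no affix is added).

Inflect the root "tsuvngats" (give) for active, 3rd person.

papatsuvngats

voice = active: zero marking, form stays tsuvngats.
Attach person 3rd person pap- → paptsuvngats.
Apply epenthesis: paptsuvngats → papatsuvngats.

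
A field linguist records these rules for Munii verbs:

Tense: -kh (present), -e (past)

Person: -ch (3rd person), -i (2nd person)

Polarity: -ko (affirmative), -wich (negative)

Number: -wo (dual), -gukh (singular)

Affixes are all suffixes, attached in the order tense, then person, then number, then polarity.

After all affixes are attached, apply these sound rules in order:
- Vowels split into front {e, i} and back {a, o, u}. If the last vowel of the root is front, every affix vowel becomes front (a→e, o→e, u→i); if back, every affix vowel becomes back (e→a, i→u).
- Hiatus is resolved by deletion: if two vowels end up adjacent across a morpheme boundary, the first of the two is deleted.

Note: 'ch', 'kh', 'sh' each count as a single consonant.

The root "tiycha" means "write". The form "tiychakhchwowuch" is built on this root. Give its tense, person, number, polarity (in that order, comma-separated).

Segment: tiycha-kh-ch-wo-wich.
tense: -kh → present.
person: -ch → 3rd person.
number: -wo → dual.
polarity: -wich → negative.

present, 3rd person, dual, negative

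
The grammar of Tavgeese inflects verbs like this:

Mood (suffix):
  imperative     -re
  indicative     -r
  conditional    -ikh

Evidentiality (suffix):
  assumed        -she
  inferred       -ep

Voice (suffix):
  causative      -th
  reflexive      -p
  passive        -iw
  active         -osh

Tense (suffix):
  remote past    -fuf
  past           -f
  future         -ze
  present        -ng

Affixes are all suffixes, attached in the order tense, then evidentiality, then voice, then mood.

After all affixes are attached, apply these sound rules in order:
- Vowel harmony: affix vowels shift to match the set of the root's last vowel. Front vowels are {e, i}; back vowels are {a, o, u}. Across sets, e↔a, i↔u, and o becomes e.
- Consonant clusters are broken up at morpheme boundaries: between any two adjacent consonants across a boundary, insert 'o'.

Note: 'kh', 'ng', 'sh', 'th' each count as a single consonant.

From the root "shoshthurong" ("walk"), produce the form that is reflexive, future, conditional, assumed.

Attach tense future -ze → shoshthurongze.
Attach evidentiality assumed -she → shoshthurongzeshe.
Attach voice reflexive -p → shoshthurongzeshep.
Attach mood conditional -ikh → shoshthurongzeshepikh.
Apply vowel harmony: shoshthurongzeshepikh → shoshthurongzashapukh.
Apply epenthesis: shoshthurongzashapukh → shoshthurongozashapukh.

shoshthurongozashapukh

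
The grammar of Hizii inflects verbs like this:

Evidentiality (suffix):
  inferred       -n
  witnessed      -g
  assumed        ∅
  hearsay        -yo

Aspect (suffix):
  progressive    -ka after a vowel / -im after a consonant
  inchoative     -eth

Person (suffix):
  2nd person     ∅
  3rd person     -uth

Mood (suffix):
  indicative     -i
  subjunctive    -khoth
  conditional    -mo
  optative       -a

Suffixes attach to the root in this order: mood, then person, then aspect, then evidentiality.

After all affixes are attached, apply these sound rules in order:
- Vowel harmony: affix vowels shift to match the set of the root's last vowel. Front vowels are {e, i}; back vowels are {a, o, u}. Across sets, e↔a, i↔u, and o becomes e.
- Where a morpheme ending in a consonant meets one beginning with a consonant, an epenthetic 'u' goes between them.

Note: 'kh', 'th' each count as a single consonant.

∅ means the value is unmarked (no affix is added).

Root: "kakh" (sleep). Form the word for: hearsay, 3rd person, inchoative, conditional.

kakhumouthathuyo

Attach mood conditional -mo → kakhmo.
Attach person 3rd person -uth → kakhmouth.
Attach aspect inchoative -eth → kakhmoutheth.
Attach evidentiality hearsay -yo → kakhmouthethyo.
Apply vowel harmony: kakhmouthethyo → kakhmouthathyo.
Apply epenthesis: kakhmouthathyo → kakhumouthathuyo.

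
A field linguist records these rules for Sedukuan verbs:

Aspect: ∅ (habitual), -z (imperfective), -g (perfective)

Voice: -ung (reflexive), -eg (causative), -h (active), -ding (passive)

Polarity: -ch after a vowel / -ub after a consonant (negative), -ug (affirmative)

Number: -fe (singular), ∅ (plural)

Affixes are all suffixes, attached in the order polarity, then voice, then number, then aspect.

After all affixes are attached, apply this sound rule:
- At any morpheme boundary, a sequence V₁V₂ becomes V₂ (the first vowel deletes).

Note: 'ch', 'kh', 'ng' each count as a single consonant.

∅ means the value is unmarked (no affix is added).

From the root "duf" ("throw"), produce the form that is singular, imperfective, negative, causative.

dufubegfez

Attach polarity negative -ub (after consonant 'f') → dufub.
Attach voice causative -eg → dufubeg.
Attach number singular -fe → dufubegfe.
Attach aspect imperfective -z → dufubegfez.
Vowel deletion: no change.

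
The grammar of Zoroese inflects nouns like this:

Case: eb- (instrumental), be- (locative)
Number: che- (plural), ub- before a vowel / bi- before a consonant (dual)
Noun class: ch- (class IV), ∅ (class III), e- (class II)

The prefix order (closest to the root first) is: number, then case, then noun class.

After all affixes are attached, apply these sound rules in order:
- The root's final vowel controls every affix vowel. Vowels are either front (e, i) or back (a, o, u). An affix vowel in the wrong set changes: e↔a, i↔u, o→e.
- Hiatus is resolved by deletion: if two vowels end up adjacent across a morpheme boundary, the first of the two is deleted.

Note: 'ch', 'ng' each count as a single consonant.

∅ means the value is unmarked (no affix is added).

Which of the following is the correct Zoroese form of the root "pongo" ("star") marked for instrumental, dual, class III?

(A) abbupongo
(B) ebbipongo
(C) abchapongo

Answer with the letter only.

A

Attach number dual bi- (before consonant 'p') → bipongo.
Attach case instrumental eb- → ebbipongo.
noun class = class III: zero marking, form stays ebbipongo.
Apply vowel harmony: ebbipongo → abbupongo.
Vowel deletion: no change.
So the correct form is abbupongo, option (A).
(B) ebbipongo is wrong: it fails to apply the sound rule(s).
(C) abchapongo is wrong: it uses plural instead of dual for number.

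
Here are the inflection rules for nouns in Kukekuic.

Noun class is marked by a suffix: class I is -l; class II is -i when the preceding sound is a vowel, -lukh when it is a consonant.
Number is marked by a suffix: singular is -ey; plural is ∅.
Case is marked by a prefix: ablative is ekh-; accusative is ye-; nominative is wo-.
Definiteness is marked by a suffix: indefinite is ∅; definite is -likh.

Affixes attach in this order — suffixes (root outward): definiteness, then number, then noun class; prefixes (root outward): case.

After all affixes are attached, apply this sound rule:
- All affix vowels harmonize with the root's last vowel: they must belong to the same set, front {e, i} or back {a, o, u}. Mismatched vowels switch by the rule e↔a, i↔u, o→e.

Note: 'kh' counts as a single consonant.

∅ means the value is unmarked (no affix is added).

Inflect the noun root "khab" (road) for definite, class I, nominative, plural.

wokhablukhl

Attach case nominative wo- → wokhab.
Attach definiteness definite -likh → wokhablikh.
number = plural: zero marking, form stays wokhablikh.
Attach noun class class I -l → wokhablikhl.
Apply vowel harmony: wokhablikhl → wokhablukhl.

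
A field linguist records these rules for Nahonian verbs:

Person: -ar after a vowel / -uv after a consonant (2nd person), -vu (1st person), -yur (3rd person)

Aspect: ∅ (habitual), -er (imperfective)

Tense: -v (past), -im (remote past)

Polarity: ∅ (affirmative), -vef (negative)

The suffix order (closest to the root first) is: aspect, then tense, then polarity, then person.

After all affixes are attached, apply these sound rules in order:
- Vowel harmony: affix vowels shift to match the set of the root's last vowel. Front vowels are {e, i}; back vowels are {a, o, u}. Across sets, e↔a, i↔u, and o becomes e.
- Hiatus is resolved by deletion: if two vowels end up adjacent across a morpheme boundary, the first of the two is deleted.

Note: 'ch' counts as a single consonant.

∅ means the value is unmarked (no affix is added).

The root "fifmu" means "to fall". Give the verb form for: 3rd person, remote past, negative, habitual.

aspect = habitual: zero marking, form stays fifmu.
Attach tense remote past -im → fifmuim.
Attach polarity negative -vef → fifmuimvef.
Attach person 3rd person -yur → fifmuimvefyur.
Apply vowel harmony: fifmuimvefyur → fifmuumvafyur.
Apply vowel deletion: fifmuumvafyur → fifmumvafyur.

fifmumvafyur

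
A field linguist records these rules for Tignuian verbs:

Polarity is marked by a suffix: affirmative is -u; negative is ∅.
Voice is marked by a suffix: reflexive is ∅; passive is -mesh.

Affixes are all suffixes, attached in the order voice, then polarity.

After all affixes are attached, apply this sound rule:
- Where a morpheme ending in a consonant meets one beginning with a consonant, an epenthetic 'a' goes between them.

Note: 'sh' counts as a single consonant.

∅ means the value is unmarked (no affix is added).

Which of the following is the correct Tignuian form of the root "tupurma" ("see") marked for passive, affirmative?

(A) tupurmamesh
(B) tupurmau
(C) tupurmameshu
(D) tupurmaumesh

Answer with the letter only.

C

Attach voice passive -mesh → tupurmamesh.
Attach polarity affirmative -u → tupurmameshu.
Epenthesis: no change.
So the correct form is tupurmameshu, option (C).
(D) tupurmaumesh is wrong: it has the affixes in the wrong order.
(B) tupurmau is wrong: it uses reflexive instead of passive for voice.
(A) tupurmamesh is wrong: it uses negative instead of affirmative for polarity.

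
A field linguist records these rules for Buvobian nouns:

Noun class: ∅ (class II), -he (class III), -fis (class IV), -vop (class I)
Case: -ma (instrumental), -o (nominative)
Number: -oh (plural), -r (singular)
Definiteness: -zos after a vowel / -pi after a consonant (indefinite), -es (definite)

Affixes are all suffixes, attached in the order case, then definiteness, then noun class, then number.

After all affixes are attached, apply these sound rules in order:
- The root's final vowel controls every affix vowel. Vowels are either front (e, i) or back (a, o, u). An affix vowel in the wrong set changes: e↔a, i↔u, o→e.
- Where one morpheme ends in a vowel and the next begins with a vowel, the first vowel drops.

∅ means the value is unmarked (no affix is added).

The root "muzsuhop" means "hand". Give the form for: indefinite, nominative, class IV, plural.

muzsuhopozosfusoh

Attach case nominative -o → muzsuhopo.
Attach definiteness indefinite -zos (after vowel 'o') → muzsuhopozos.
Attach noun class class IV -fis → muzsuhopozosfis.
Attach number plural -oh → muzsuhopozosfisoh.
Apply vowel harmony: muzsuhopozosfisoh → muzsuhopozosfusoh.
Vowel deletion: no change.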